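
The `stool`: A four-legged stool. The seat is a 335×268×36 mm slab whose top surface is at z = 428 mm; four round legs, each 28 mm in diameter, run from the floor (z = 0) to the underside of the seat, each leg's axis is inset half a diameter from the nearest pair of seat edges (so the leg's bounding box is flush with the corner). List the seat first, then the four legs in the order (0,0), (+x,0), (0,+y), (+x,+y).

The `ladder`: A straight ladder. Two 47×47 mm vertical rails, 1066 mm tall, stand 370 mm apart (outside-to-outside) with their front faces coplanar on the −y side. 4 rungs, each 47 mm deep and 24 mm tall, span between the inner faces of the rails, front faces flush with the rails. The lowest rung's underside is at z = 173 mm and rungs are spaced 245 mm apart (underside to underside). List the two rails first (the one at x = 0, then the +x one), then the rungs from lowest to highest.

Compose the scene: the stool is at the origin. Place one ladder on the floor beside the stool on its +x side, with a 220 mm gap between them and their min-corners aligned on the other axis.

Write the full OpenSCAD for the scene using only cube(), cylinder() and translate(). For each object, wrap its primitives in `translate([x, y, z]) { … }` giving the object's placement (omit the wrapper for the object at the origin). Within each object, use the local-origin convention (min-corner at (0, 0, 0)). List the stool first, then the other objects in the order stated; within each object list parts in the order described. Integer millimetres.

translate([0, 0, 392]) cube([335, 268, 36]);
translate([14, 14, 0]) cylinder(h = 392, r = 14);
translate([321, 14, 0]) cylinder(h = 392, r = 14);
translate([14, 254, 0]) cylinder(h = 392, r = 14);
translate([321, 254, 0]) cylinder(h = 392, r = 14);
translate([555, 0, 0]) {
  cube([47, 47, 1066]);
  translate([323, 0, 0]) cube([47, 47, 1066]);
  translate([47, 0, 173]) cube([276, 47, 24]);
  translate([47, 0, 418]) cube([276, 47, 24]);
  translate([47, 0, 663]) cube([276, 47, 24]);
  translate([47, 0, 908]) cube([276, 47, 24]);
}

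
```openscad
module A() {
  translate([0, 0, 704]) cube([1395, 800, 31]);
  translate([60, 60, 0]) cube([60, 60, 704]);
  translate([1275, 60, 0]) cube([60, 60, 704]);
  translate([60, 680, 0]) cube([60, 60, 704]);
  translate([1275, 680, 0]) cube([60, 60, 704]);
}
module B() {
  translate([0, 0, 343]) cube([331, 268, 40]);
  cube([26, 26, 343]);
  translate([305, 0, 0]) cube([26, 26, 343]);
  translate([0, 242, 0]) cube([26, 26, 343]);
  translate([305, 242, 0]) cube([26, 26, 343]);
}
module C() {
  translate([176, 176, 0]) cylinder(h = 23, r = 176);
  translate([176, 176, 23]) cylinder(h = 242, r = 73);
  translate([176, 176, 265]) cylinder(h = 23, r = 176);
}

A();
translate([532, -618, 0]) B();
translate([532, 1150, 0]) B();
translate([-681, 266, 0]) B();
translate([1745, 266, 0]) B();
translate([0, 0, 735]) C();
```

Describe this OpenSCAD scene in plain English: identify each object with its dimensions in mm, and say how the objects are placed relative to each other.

A is a table with a 1395×800 mm rectangular top, 31 mm thick, top surface at z = 735 mm, supported by four 60×60 mm square legs, each inset 60 mm from the nearest pair of top edges, running from the floor.

B is a four-legged stool. The seat is a 331×268×40 mm slab whose top surface is at z = 383 mm; four square legs, each 26×26 mm in cross-section, run from the floor (z = 0) to the underside of the seat, each flush with a corner of the seat.

C is a spool: two coaxial disc flanges of radius 176 mm and thickness 23 mm, joined by a core cylinder of radius 73 mm and height 242 mm. The lower flange rests on z = 0 and the three cylinders share a vertical axis.

Four stools sit around the table at the −y, +y, −x, +x sides. The spool is on top of the table.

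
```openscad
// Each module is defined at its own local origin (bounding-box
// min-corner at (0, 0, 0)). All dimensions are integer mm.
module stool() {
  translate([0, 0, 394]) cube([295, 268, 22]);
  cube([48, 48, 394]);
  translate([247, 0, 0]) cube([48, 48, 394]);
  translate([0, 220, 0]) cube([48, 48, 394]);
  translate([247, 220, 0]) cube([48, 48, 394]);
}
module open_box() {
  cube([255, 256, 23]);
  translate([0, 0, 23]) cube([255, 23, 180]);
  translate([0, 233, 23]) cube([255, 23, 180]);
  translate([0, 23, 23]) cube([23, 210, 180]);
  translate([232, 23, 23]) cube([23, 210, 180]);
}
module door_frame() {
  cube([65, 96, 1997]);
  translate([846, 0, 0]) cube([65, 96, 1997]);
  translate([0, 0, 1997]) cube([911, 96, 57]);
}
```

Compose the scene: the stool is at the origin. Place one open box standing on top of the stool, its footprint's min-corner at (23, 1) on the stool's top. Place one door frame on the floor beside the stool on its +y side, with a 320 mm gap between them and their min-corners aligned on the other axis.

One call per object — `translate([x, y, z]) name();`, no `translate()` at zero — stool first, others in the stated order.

stool();
translate([23, 1, 416]) open_box();
translate([0, 588, 0]) door_frame();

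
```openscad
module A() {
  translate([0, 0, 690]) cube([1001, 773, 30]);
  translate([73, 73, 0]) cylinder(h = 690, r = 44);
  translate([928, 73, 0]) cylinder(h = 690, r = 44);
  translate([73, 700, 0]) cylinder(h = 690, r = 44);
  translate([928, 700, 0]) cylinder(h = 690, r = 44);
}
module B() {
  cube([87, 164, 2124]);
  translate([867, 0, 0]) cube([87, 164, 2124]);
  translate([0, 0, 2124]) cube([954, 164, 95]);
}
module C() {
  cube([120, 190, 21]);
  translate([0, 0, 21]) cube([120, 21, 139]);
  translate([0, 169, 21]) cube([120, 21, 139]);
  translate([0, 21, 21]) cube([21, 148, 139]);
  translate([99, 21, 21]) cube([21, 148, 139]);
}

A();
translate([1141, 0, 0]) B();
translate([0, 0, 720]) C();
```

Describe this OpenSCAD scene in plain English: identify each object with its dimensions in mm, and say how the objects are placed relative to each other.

A is a table with a 1001×773 mm rectangular top, 30 mm thick, top surface at z = 720 mm, supported by four round legs of 88 mm diameter, each leg's bounding box inset 29 mm from the nearest pair of top edges, running from the floor.

B is a door frame. The clear opening is 780 mm wide and 2124 mm high. Two 87 mm wide jambs, 164 mm deep, stand either side of the opening from the floor to the top of the opening. A 95 mm thick head sits across the top of both jambs, spanning the full outside width of the frame.

C is an open storage box with external size 120×190×160 mm and wall thickness 21 mm (the base is also 21 mm thick). The base covers the whole footprint; the four walls stand on the base, with the y-facing walls full-width and the x-facing walls fitting between their inner faces.

The door frame is on the floor beside the table on its +x side. The open box is on top of the table.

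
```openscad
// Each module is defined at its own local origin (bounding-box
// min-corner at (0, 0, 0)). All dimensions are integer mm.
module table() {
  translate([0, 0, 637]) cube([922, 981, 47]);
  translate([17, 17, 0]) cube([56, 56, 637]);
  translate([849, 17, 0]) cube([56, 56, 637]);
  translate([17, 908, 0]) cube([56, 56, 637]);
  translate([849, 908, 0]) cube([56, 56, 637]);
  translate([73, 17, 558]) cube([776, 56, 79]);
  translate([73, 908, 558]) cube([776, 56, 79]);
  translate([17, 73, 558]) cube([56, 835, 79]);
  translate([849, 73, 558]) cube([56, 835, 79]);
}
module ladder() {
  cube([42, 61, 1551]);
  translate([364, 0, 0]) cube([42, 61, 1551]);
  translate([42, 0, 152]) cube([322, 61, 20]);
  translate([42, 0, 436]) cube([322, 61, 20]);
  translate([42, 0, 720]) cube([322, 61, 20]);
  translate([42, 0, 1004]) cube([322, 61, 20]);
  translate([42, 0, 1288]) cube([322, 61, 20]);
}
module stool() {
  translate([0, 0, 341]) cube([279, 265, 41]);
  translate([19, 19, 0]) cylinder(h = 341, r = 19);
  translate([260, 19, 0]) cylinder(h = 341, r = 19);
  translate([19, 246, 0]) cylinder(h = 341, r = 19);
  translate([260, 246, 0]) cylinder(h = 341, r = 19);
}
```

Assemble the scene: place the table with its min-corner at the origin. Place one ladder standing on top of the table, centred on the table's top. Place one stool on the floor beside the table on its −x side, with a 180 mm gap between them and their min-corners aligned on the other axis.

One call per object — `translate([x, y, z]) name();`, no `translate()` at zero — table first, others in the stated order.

table();
translate([258, 460, 684]) ladder();
translate([-459, 0, 0]) stool();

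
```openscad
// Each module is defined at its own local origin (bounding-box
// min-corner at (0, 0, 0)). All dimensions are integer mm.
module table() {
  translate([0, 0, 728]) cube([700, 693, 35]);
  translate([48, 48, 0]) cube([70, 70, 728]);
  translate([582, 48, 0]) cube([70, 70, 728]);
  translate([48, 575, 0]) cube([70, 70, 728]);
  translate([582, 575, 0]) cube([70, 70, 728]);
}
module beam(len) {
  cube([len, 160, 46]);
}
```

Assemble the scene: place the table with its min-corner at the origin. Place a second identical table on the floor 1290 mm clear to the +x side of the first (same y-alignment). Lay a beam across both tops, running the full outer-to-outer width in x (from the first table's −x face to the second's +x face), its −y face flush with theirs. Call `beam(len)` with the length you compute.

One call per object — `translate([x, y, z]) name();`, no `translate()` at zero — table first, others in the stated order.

table();
translate([1990, 0, 0]) table();
translate([0, 0, 763]) beam(2690);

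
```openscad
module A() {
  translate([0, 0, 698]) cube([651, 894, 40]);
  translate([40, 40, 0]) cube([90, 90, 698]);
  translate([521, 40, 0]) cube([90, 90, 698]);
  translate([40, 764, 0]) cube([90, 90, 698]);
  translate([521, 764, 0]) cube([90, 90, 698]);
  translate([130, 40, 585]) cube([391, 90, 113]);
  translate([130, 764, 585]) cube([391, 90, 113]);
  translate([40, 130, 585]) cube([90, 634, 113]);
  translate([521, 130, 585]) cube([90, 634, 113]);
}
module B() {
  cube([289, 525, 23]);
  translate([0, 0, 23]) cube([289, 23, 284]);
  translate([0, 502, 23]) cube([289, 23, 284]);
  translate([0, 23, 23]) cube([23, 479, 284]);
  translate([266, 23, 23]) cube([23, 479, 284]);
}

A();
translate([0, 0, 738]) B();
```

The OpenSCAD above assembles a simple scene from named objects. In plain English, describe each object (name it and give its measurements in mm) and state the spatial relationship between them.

A is a rectangular dining table. The top is 651×894×40 mm with its upper surface at z = 738 mm. It stands on four 90×90 mm square legs, each inset 40 mm from the nearest pair of top edges, running from the floor to the underside of the top. Four apron rails, 90 mm thick and 113 mm tall, run between adjacent legs with their top edges flush with the underside of the top and their outer faces flush with the legs' outer faces.

B is an open storage box with external size 289×525×307 mm and wall thickness 23 mm (the base is also 23 mm thick). The base covers the whole footprint; the four walls stand on the base, with the y-facing walls full-width and the x-facing walls fitting between their inner faces.

The open box is on top of the table.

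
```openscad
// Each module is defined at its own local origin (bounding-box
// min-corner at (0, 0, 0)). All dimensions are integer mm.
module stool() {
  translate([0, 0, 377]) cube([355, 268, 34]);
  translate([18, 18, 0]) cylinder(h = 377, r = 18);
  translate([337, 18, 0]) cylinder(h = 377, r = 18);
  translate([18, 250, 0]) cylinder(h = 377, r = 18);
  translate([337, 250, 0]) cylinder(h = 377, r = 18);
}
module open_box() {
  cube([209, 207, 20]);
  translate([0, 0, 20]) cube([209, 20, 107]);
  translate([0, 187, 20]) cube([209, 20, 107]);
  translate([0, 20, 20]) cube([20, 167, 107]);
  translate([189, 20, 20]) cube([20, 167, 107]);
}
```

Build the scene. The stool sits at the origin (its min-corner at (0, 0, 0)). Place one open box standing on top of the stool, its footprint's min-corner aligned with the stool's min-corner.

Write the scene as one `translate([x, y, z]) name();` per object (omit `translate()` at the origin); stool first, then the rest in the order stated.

stool();
translate([0, 0, 411]) open_box();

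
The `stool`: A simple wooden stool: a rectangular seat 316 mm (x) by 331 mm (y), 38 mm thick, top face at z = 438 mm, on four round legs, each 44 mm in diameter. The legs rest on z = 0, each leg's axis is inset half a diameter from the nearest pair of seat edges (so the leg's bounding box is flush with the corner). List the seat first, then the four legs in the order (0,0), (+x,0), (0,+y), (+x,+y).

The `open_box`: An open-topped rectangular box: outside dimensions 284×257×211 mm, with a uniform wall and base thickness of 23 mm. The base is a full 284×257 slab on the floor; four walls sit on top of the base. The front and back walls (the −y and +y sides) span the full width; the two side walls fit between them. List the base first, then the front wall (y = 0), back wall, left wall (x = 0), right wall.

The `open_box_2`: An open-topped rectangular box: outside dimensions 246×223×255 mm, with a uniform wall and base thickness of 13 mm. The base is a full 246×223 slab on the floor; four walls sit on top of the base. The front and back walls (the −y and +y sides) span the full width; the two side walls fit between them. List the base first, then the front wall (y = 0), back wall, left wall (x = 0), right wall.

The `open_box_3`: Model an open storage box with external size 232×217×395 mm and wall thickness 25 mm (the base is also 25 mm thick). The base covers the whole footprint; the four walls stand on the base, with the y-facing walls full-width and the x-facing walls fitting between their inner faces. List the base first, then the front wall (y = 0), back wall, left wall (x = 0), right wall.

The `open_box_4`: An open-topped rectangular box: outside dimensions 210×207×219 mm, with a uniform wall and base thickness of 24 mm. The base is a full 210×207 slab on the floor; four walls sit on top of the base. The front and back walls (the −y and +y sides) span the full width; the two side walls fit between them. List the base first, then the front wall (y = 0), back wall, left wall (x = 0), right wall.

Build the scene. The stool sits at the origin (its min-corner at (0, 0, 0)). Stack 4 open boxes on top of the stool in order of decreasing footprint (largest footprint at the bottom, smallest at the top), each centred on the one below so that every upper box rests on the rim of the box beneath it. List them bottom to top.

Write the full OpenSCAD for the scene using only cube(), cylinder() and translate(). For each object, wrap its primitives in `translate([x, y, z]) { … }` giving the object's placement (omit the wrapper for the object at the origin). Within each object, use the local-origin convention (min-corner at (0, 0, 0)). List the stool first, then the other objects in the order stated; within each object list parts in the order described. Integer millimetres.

translate([0, 0, 400]) cube([316, 331, 38]);
translate([22, 22, 0]) cylinder(h = 400, r = 22);
translate([294, 22, 0]) cylinder(h = 400, r = 22);
translate([22, 309, 0]) cylinder(h = 400, r = 22);
translate([294, 309, 0]) cylinder(h = 400, r = 22);
translate([16, 37, 438]) {
  cube([284, 257, 23]);
  translate([0, 0, 23]) cube([284, 23, 188]);
  translate([0, 234, 23]) cube([284, 23, 188]);
  translate([0, 23, 23]) cube([23, 211, 188]);
  translate([261, 23, 23]) cube([23, 211, 188]);
}
translate([35, 54, 649]) {
  cube([246, 223, 13]);
  translate([0, 0, 13]) cube([246, 13, 242]);
  translate([0, 210, 13]) cube([246, 13, 242]);
  translate([0, 13, 13]) cube([13, 197, 242]);
  translate([233, 13, 13]) cube([13, 197, 242]);
}
translate([42, 57, 904]) {
  cube([232, 217, 25]);
  translate([0, 0, 25]) cube([232, 25, 370]);
  translate([0, 192, 25]) cube([232, 25, 370]);
  translate([0, 25, 25]) cube([25, 167, 370]);
  translate([207, 25, 25]) cube([25, 167, 370]);
}
translate([53, 62, 1299]) {
  cube([210, 207, 24]);
  translate([0, 0, 24]) cube([210, 24, 195]);
  translate([0, 183, 24]) cube([210, 24, 195]);
  translate([0, 24, 24]) cube([24, 159, 195]);
  translate([186, 24, 24]) cube([24, 159, 195]);
}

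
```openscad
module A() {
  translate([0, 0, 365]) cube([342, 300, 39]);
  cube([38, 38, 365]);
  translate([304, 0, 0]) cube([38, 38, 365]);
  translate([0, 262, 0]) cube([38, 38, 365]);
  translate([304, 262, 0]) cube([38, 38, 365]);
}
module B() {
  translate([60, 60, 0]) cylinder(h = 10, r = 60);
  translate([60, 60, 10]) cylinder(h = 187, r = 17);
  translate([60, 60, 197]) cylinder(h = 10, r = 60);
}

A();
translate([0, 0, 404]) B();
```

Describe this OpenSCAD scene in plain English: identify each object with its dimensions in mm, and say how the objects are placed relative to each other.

A is a four-legged stool. The seat is 342×300 mm, 39 mm thick, top at z = 404 mm. It stands on four square legs, each 38×38 mm in cross-section, from z = 0 to the seat underside, each flush with a corner of the seat.

B is a spool: two coaxial disc flanges of radius 60 mm and thickness 10 mm, joined by a core cylinder of radius 17 mm and height 187 mm. The lower flange rests on z = 0 and the three cylinders share a vertical axis.

The spool is on top of the stool.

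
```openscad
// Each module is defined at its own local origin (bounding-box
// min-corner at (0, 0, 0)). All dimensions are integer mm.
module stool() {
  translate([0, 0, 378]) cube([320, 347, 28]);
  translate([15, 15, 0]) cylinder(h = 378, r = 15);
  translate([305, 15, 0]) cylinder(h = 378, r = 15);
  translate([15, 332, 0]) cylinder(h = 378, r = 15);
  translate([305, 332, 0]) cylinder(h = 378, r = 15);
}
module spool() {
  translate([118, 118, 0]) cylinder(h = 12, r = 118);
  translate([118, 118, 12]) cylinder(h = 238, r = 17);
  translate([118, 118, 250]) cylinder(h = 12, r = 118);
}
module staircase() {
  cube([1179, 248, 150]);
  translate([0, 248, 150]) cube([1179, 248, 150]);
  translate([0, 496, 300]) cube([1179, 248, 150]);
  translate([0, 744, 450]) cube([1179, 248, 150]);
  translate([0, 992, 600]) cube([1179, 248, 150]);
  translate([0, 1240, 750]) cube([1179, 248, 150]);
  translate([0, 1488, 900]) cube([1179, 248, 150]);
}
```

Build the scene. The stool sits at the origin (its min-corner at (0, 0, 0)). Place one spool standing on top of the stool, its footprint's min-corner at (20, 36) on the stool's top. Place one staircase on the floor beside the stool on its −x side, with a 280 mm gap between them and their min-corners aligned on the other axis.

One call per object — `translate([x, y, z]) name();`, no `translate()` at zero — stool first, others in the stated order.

stool();
translate([20, 36, 406]) spool();
translate([-1459, 0, 0]) staircase();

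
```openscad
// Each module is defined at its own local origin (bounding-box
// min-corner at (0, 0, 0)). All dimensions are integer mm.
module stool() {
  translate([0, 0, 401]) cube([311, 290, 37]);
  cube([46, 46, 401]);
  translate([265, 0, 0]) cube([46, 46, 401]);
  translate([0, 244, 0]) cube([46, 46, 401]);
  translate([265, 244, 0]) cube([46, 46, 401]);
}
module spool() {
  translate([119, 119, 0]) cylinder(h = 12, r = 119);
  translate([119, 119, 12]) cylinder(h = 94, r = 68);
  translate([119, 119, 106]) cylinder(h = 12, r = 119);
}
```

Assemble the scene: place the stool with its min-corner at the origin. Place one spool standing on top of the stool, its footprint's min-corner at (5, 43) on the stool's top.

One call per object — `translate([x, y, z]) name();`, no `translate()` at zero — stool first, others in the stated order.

stool();
translate([5, 43, 438]) spool();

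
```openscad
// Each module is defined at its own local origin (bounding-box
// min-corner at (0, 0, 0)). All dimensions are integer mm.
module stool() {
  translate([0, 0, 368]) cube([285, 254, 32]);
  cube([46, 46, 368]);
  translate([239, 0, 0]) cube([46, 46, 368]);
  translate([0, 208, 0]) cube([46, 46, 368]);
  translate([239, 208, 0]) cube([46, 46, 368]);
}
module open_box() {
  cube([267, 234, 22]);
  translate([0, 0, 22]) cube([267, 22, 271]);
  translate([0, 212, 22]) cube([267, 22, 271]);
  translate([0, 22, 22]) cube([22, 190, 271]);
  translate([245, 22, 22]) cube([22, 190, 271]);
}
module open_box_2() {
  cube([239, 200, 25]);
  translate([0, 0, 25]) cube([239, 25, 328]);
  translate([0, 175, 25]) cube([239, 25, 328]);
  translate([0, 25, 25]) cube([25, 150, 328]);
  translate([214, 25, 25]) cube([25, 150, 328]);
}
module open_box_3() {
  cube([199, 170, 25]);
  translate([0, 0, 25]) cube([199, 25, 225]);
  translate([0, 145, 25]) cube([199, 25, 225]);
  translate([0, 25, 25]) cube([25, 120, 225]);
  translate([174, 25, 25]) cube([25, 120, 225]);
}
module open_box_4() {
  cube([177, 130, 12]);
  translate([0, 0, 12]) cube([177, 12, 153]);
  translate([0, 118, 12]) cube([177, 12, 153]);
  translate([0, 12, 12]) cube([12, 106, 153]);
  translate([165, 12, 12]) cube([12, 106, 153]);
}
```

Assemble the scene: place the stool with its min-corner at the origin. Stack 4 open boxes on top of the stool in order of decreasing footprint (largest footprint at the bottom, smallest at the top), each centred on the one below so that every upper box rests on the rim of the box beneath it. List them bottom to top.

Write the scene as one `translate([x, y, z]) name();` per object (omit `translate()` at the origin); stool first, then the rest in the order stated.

stool();
translate([9, 10, 400]) open_box();
translate([23, 27, 693]) open_box_2();
translate([43, 42, 1046]) open_box_3();
translate([54, 62, 1296]) open_box_4();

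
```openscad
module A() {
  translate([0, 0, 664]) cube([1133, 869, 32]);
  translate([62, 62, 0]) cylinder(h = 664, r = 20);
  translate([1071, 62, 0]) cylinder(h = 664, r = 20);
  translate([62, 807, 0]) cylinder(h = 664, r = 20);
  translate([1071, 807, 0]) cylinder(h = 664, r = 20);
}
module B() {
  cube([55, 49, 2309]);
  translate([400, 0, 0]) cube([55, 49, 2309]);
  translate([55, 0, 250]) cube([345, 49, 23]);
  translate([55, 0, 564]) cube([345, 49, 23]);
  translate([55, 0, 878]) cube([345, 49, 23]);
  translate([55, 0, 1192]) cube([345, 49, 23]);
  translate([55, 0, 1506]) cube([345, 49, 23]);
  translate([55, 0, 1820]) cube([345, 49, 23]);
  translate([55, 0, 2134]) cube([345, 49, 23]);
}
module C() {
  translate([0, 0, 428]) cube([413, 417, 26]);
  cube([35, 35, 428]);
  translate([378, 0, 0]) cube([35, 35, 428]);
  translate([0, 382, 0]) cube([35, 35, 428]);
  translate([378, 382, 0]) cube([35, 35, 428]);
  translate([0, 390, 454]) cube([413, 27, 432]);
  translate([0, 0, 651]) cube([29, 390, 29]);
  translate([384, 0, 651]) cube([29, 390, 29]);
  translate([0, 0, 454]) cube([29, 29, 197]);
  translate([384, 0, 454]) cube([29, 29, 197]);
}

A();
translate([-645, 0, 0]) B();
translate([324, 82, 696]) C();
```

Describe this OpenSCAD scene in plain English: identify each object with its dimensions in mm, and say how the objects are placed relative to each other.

A is a table: top 1133 mm (x) × 869 mm (y), 32 mm thick, upper face at z = 696 mm, on four round legs of 40 mm diameter, each leg's bounding box inset 42 mm from the nearest pair of top edges, running from z = 0 to the bottom of the top.

B is a wooden ladder with two side rails of 55×49 mm section and 2309 mm height, set 455 mm apart overall. Between them run 7 rectangular rungs (49 mm deep, 23 mm thick), front faces flush with the rails' −y face. The bottom of the first rung is 250 mm above the floor and each subsequent rung is 314 mm higher than the one below.

C is a chair. The seat is a 413×417×26 mm slab with its top at z = 454 mm, on four 35×35 mm corner legs (flush with the seat edges, standing on z = 0). A flat backrest 27 mm thick, 432 mm tall, spans the full seat width and rises from the seat top along its +y edge, rear face flush with the rear of the seat. Two armrests of 29×29 mm section run along each side from the seat's front edge to the front of the backrest, top faces 226 mm above the seat top and outer faces flush with the seat's x-edges; a 29×29 mm post under the front of each armrest stands on the seat at the front corner.

The ladder is on the floor beside the table on its −x side. The chair is on top of the table.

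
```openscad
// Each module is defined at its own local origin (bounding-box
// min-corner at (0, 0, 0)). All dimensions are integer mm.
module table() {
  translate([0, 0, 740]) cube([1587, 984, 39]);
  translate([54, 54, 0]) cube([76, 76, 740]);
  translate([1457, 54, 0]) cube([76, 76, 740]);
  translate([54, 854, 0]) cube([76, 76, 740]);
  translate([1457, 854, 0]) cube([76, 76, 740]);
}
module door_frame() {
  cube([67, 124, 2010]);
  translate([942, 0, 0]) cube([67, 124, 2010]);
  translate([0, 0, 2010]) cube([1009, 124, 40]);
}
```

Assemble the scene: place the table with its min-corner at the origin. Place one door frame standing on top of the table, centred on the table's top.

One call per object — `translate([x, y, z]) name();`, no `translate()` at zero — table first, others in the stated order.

table();
translate([289, 430, 779]) door_frame();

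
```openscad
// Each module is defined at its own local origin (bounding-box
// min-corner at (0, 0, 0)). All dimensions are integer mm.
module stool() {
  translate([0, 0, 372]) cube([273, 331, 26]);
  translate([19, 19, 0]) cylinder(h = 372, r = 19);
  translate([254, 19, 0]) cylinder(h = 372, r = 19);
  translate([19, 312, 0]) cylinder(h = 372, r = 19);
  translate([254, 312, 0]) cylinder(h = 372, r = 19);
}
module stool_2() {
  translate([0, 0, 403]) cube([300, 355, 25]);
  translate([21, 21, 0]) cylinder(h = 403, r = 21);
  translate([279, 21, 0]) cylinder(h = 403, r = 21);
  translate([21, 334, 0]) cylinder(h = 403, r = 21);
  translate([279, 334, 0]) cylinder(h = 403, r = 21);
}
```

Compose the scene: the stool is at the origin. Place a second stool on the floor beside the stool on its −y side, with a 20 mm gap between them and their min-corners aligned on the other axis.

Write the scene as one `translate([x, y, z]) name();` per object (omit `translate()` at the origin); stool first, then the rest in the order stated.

stool();
translate([0, -375, 0]) stool_2();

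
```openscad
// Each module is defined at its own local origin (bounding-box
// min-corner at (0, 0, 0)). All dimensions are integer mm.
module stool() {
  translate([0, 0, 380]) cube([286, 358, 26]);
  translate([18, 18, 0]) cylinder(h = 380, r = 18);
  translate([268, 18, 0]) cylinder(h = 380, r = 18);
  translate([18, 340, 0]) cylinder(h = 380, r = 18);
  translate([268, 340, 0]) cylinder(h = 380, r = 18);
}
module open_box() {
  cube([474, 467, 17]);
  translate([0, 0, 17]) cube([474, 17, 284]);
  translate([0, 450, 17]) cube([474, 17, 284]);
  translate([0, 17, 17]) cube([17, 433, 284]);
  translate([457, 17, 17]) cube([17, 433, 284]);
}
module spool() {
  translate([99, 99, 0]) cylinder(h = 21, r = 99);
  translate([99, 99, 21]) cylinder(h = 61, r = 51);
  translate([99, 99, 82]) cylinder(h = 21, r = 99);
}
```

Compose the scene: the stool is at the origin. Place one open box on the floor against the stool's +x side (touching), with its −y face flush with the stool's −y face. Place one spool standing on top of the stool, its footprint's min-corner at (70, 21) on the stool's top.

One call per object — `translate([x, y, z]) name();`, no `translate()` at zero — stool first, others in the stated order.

stool();
translate([286, 0, 0]) open_box();
translate([70, 21, 406]) spool();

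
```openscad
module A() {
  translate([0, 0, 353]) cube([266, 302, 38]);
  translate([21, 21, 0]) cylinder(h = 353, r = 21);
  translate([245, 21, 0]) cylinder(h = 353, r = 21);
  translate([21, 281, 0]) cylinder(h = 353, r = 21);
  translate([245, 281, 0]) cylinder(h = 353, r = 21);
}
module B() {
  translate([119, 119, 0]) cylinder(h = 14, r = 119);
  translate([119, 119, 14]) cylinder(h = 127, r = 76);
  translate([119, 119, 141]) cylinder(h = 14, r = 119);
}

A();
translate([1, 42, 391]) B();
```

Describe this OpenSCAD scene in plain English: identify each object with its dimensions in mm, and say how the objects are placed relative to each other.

A is a four-legged stool. The seat is a 266×302×38 mm slab whose top surface is at z = 391 mm; four round legs, each 42 mm in diameter, run from the floor (z = 0) to the underside of the seat, each leg's axis is inset half a diameter from the nearest pair of seat edges (so the leg's bounding box is flush with the corner).

B is a spool: two coaxial disc flanges of radius 119 mm and thickness 14 mm, joined by a core cylinder of radius 76 mm and height 127 mm. The lower flange rests on z = 0 and the three cylinders share a vertical axis.

The spool is on top of the stool.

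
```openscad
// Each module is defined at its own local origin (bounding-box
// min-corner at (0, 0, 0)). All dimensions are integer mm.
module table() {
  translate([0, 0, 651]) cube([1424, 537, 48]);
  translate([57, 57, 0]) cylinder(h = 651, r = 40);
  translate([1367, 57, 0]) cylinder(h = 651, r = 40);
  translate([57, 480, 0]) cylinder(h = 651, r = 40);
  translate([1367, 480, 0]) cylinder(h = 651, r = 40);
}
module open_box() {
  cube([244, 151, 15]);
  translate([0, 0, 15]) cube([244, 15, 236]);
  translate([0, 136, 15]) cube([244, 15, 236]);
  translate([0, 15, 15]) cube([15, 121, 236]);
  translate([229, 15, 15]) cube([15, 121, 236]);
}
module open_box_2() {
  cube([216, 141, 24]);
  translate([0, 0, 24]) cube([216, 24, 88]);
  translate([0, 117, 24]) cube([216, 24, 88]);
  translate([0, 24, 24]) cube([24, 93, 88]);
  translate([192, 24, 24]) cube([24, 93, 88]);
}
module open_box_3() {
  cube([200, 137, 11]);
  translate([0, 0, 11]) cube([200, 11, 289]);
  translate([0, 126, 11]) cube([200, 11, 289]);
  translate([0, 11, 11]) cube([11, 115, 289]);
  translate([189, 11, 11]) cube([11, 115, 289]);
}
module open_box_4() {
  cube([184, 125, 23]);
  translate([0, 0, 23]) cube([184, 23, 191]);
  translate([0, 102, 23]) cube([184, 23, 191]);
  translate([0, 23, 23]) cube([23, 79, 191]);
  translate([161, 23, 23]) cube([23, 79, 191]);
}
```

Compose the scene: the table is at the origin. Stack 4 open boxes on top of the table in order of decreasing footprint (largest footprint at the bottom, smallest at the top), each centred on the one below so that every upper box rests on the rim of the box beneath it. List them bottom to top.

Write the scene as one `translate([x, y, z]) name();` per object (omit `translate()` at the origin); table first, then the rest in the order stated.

table();
translate([590, 193, 699]) open_box();
translate([604, 198, 950]) open_box_2();
translate([612, 200, 1062]) open_box_3();
translate([620, 206, 1362]) open_box_4();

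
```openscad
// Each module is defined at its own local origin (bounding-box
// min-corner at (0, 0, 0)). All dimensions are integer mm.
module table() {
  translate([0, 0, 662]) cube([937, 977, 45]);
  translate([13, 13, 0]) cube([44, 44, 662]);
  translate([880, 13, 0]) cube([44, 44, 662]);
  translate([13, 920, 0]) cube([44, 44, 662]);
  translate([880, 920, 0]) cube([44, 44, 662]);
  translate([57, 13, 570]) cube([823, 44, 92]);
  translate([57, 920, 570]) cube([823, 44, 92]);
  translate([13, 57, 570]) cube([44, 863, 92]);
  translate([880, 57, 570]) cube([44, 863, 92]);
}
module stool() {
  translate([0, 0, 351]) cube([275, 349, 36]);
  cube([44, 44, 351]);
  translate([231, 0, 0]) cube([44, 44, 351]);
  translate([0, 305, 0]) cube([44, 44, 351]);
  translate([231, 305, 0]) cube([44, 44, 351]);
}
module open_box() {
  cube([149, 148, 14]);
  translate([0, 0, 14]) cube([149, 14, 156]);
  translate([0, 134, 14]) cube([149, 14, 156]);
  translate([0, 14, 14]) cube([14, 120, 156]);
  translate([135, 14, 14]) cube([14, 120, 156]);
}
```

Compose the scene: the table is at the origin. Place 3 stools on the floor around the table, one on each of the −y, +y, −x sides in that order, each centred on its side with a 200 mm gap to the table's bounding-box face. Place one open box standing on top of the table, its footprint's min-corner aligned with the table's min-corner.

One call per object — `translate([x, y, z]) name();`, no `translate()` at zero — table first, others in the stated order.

table();
translate([331, -549, 0]) stool();
translate([331, 1177, 0]) stool();
translate([-475, 314, 0]) stool();
translate([0, 0, 707]) open_box();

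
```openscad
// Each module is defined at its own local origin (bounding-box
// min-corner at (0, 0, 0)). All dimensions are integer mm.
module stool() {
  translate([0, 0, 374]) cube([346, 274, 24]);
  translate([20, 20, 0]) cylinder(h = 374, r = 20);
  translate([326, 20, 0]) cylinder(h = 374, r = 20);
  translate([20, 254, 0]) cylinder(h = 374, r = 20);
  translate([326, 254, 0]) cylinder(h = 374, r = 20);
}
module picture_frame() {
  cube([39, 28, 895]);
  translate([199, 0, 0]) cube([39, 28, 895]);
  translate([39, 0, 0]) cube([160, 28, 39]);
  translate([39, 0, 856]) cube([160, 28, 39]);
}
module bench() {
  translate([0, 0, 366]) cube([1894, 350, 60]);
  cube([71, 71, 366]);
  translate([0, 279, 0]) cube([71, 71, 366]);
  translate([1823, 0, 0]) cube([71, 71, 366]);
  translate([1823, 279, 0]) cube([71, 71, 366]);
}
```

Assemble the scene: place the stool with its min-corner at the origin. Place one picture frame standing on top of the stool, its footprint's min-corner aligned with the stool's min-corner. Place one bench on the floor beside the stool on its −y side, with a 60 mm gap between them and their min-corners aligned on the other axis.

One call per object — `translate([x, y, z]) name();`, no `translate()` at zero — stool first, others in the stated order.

stool();
translate([0, 0, 398]) picture_frame();
translate([0, -410, 0]) bench();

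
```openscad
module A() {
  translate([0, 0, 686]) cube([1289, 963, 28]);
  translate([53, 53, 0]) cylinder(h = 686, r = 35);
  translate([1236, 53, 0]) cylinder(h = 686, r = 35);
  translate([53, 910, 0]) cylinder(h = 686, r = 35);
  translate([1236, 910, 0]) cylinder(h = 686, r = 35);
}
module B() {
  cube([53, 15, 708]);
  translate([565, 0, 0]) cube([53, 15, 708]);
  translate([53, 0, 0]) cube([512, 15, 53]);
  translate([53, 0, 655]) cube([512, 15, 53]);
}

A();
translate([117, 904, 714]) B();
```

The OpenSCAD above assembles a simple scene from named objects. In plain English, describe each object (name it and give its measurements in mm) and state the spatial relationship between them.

A is a table: top 1289 mm (x) × 963 mm (y), 28 mm thick, upper face at z = 714 mm, on four round legs of 70 mm diameter, each leg's bounding box inset 18 mm from the nearest pair of top edges, running from z = 0 to the bottom of the top.

B is a picture frame with a 512×602 mm rectangular opening (x by z) and a uniform 53 mm border on every side. Frame depth is 15 mm along y. It is built from two vertical stiles running the full outside height and two horizontal rails spanning the gap between the stiles.

The picture frame is on top of the table.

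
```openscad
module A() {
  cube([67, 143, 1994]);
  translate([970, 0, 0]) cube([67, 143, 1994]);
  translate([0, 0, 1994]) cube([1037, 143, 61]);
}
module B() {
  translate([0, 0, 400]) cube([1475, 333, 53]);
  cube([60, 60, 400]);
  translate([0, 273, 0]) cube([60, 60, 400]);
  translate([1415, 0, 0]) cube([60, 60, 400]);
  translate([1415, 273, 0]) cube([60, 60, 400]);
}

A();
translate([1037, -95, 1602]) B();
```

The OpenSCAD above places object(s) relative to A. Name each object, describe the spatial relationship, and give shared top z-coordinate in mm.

Both tops at z = 2055 mm.

A is a door frame. B is a bench. The bench is beside the door frame with their tops flush at z = 2055. The shared top z-coordinate is 2055 mm.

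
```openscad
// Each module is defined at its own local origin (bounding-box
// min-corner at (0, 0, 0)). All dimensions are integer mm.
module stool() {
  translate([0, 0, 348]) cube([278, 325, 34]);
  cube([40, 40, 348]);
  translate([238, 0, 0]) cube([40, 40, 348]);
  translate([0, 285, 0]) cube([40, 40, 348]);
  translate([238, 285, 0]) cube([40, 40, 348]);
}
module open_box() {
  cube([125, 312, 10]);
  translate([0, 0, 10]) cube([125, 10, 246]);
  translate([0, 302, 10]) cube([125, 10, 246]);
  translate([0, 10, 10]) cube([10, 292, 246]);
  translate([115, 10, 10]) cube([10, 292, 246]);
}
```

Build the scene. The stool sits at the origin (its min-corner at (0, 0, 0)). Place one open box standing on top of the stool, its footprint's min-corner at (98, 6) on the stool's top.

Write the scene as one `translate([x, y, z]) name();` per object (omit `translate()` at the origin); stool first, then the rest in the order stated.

stool();
translate([98, 6, 382]) open_box();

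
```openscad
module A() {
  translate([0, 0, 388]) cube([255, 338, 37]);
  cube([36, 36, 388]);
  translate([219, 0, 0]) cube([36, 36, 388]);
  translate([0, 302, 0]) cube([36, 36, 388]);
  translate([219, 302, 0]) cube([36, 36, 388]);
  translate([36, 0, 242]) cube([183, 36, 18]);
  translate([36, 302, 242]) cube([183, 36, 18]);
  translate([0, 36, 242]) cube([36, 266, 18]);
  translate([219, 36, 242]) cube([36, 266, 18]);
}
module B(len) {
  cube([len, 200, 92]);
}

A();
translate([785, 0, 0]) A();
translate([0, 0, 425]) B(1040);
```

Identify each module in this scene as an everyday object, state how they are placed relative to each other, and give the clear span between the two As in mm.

Second stool starts at x = 785; first ends at x = 255; clear span = 785 − 255 = 530 mm.

A is a stool. B is a beam. A beam spans the tops of two stools. The clear span between the two stools is 530 mm.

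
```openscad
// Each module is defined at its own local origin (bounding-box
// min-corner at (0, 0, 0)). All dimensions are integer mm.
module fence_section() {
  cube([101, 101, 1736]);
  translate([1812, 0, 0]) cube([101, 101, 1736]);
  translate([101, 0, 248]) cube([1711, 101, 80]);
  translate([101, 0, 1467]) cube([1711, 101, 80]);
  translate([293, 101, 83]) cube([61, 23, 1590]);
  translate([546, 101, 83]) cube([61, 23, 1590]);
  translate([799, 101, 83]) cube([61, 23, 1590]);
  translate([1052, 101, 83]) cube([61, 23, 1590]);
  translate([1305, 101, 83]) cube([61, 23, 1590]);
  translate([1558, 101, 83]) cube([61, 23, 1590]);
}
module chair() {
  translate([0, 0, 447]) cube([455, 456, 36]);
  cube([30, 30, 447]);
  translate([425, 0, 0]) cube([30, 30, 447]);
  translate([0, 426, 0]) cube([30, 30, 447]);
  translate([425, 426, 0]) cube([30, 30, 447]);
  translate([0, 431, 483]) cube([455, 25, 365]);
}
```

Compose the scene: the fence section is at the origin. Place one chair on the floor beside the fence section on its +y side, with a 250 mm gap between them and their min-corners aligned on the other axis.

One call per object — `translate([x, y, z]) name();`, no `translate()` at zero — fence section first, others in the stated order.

fence_section();
translate([0, 374, 0]) chair();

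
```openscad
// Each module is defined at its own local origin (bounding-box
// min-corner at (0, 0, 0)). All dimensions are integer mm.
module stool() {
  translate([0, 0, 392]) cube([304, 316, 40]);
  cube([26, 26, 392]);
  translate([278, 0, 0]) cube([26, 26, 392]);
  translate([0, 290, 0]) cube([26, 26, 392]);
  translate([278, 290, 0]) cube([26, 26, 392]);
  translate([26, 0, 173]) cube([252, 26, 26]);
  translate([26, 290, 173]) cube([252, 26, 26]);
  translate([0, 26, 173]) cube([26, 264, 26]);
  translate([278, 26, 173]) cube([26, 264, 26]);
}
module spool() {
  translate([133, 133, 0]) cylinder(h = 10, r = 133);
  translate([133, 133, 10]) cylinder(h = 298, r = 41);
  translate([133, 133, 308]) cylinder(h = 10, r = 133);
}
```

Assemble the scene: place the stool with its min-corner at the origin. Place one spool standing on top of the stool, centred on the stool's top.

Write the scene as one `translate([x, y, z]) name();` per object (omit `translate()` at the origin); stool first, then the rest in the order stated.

stool();
translate([19, 25, 432]) spool();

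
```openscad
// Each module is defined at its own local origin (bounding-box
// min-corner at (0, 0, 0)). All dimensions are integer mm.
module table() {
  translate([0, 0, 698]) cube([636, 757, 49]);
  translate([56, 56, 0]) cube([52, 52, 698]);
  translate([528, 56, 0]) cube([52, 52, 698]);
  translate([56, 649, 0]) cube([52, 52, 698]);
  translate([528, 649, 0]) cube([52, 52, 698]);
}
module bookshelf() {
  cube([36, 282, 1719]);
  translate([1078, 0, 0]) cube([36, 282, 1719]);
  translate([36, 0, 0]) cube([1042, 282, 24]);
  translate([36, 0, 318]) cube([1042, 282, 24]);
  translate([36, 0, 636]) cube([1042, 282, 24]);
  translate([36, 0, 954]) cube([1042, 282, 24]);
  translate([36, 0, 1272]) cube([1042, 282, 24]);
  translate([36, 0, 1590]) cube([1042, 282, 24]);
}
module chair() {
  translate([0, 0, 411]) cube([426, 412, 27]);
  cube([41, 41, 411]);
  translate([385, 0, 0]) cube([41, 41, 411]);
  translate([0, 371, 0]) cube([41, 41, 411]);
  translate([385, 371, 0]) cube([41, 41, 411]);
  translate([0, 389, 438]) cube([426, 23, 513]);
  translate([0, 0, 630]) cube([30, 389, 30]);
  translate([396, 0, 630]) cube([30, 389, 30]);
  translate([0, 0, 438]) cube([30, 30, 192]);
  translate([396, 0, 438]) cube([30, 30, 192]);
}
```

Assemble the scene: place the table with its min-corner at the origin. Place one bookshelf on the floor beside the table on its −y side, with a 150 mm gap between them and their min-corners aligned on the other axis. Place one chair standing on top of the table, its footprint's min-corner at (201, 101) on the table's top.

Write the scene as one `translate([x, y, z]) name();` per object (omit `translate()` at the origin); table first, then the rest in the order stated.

table();
translate([0, -432, 0]) bookshelf();
translate([201, 101, 747]) chair();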